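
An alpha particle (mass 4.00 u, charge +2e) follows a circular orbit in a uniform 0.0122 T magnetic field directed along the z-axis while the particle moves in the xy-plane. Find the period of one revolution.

T ≈ 1.07×10⁻⁵ s

The cyclotron period depends only on m, q, B: T = 2πm/(|q|B).
T = 2π(6.644×10⁻²⁷)/((3.204×10⁻¹⁹)(0.0122)) ≈ 1.07×10⁻⁵ s.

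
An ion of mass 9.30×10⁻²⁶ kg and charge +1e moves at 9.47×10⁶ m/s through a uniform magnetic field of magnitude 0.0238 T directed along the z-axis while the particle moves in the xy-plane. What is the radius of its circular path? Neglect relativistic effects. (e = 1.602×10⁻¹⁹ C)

r ≈ 231 m

The magnetic force provides the centripetal force: |q|vB = mv²/r.
r = mv/(|q|B) = (9.30×10⁻²⁶)(9.47×10⁶)/((1.602×10⁻¹⁹)(0.0238)) ≈ 231 m.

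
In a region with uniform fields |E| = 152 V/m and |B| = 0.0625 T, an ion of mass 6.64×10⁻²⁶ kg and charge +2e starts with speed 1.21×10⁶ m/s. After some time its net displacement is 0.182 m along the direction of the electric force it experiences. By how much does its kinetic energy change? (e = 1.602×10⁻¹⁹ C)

The magnetic force is always ⟂ v and does no work; only the electric force changes KE.
ΔKE = F_E · d = |q|E d = (3.204×10⁻¹⁹)(152)(0.182) ≈ 8.86×10⁻¹⁸ J.

ΔKE ≈ 8.86×10⁻¹⁸ J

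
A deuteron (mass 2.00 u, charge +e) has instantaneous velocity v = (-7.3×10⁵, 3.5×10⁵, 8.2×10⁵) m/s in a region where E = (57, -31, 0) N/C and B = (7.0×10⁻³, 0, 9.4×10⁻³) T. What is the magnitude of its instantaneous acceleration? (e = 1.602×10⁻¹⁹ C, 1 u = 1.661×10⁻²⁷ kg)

|a| ≈ 6.38×10¹¹ m/s²

v×B = (3290, 1.26×10⁴, -2450) N/C.
E + v×B = (3350, 1.26×10⁴, -2450) N/C.
F = q(E + v×B) = (1.602×10⁻¹⁹ C)·(3350, 1.26×10⁴, -2450) = (5.36×10⁻¹⁶, 2.01×10⁻¹⁵, -3.92×10⁻¹⁶) N.
|a| = |F|/m = 2.121×10⁻¹⁵/3.322×10⁻²⁷ ≈ 6.38×10¹¹ m/s².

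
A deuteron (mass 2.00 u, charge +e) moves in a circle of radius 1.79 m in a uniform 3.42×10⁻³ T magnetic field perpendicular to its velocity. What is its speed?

v ≈ 2.95×10⁵ m/s

From |q|vB = mv²/r, v = |q|Br/m.
v = (1.602×10⁻¹⁹)(3.42×10⁻³)(1.79)/3.322×10⁻²⁷ ≈ 2.95×10⁵ m/s.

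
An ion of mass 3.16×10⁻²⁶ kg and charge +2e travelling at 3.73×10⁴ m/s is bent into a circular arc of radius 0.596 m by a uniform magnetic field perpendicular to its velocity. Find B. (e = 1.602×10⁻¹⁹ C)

B ≈ 6.17×10⁻³ T

From |q|vB = mv²/r, B = mv/(|q|r).
B = (3.16×10⁻²⁶)(3.73×10⁴)/((3.204×10⁻¹⁹)(0.596)) ≈ 6.17×10⁻³ T.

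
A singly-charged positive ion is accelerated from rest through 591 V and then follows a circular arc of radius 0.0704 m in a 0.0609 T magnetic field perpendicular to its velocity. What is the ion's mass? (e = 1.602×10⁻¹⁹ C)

m ≈ 2.49×10⁻²⁷ kg

Combine |q|V = ½mv² and r = mv/(|q|B): eliminate v to get m = qB²r²/(2V).
m = (1.602×10⁻¹⁹)(0.0609)²(0.0704)²/(2·591) ≈ 2.49×10⁻²⁷ kg.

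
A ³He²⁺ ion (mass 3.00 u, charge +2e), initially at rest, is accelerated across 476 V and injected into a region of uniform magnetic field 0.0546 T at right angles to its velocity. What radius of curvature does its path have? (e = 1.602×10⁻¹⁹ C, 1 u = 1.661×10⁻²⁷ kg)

Acceleration: |q|V = ½mv² ⇒ v = √(2|q|V/m) = √(2·3.204×10⁻¹⁹·476/4.983×10⁻²⁷) ≈ 2.474×10⁵ m/s.
In the field: r = mv/(|q|B) = (4.983×10⁻²⁷)(2.474×10⁵)/((3.204×10⁻¹⁹)(0.0546)) ≈ 0.0705 m.

r ≈ 0.0705 m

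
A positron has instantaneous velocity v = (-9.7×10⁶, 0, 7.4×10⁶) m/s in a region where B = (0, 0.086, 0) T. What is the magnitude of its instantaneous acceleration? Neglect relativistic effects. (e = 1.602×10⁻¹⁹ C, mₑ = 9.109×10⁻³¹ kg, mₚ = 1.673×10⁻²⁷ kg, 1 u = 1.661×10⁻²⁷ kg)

v×B = (-6.36×10⁵, 0, -8.34×10⁵) N/C.
F = q v×B = (1.602×10⁻¹⁹ C)·(-6.36×10⁵, 0, -8.34×10⁵) = (-1.02×10⁻¹³, 0, -1.34×10⁻¹³) N.
|a| = |F|/m = 1.681×10⁻¹³/9.109×10⁻³¹ ≈ 1.85×10¹⁷ m/s².

|a| ≈ 1.85×10¹⁷ m/s²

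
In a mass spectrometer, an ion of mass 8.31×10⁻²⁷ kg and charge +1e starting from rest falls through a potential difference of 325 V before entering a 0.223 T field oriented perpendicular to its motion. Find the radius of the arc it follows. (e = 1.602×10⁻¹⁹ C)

r ≈ 0.0260 m

Acceleration: |q|V = ½mv² ⇒ v = √(2|q|V/m) = √(2·1.602×10⁻¹⁹·325/8.31×10⁻²⁷) ≈ 1.119×10⁵ m/s.
In the field: r = mv/(|q|B) = (8.31×10⁻²⁷)(1.119×10⁵)/((1.602×10⁻¹⁹)(0.223)) ≈ 0.0260 m.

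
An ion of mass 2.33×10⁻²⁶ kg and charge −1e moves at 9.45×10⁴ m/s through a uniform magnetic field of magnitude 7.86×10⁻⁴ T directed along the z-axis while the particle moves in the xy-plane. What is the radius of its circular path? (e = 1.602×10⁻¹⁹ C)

The magnetic force provides the centripetal force: |q|vB = mv²/r.
r = mv/(|q|B) = (2.33×10⁻²⁶)(9.45×10⁴)/((1.602×10⁻¹⁹)(7.86×10⁻⁴)) ≈ 17.5 m.

r ≈ 17.5 m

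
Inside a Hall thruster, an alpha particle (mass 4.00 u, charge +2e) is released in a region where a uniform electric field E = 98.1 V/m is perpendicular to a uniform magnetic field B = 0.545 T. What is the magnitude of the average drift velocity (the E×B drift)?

In crossed fields the guiding centre drifts at v_d = |E×B|/B² = E/B, independent of charge and mass.
v_d = 98.1/0.545 = 180 m/s.

v_d ≈ 180 m/s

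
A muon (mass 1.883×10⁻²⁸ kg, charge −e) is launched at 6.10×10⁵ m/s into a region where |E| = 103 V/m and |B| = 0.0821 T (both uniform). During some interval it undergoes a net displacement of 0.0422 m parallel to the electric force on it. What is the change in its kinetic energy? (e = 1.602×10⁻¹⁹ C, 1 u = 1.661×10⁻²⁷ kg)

The magnetic force is always ⟂ v and does no work; only the electric force changes KE.
ΔKE = F_E · d = |q|E d = (1.602×10⁻¹⁹)(103)(0.0422) ≈ 6.96×10⁻¹⁹ J.

ΔKE ≈ 6.96×10⁻¹⁹ J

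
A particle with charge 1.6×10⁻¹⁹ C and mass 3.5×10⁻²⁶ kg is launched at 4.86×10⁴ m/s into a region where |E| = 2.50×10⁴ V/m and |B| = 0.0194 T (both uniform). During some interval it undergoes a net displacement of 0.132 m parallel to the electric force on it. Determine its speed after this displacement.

v_f ≈ 1.80×10⁵ m/s

B does no work; ΔKE = |q|E d.
½mv_f² = ½mv₀² + |q|Ed = ½(3.5×10⁻²⁶)(4.86×10⁴)² + (1.6×10⁻¹⁹)(2.50×10⁴)(0.132) ≈ 4.133×10⁻¹⁷ J + 5.280×10⁻¹⁶ J ≈ 5.693×10⁻¹⁶ J.
v_f = √(2·5.693×10⁻¹⁶/3.5×10⁻²⁶) ≈ 1.80×10⁵ m/s.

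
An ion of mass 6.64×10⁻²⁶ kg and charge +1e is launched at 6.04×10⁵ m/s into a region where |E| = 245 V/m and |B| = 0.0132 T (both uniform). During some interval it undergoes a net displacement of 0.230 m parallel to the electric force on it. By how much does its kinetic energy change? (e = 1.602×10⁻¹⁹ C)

ΔKE ≈ 9.03×10⁻¹⁸ J

The magnetic force is always ⟂ v and does no work; only the electric force changes KE.
ΔKE = F_E · d = |q|E d = (1.602×10⁻¹⁹)(245)(0.230) ≈ 9.03×10⁻¹⁸ J.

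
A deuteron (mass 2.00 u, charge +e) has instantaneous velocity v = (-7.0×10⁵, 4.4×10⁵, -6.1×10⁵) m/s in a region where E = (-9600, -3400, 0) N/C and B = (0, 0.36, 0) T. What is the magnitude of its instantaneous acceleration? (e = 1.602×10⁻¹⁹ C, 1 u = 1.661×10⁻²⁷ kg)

|a| ≈ 1.58×10¹³ m/s²

v×B = (2.20×10⁵, 0, -2.52×10⁵) N/C.
E + v×B = (2.10×10⁵, -3400, -2.52×10⁵) N/C.
F = q(E + v×B) = (1.602×10⁻¹⁹ C)·(2.10×10⁵, -3400, -2.52×10⁵) = (3.36×10⁻¹⁴, -5.45×10⁻¹⁶, -4.04×10⁻¹⁴) N.
|a| = |F|/m = 5.255×10⁻¹⁴/3.322×10⁻²⁷ ≈ 1.58×10¹³ m/s².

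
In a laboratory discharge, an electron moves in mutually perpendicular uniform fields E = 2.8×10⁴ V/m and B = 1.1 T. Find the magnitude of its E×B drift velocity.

The steady drift has the magnetic force balancing the electric force, so v_d = E/B.
v_d = 2.8×10⁴/1.1 = 2.5×10⁴ m/s.

v_d ≈ 2.5×10⁴ m/s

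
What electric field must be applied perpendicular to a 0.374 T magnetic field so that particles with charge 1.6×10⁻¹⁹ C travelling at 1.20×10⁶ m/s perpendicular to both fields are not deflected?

E = 4.49×10⁵ V/m

For straight-line motion qE = qvB, so E = vB.
E = 1.20×10⁶ × 0.374 = 4.49×10⁵ V/m.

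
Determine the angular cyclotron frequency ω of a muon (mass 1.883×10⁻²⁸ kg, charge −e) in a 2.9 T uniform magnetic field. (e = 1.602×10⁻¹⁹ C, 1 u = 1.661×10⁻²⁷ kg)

ω = |q|B/m.
ω = (1.602×10⁻¹⁹)(2.9)/1.883×10⁻²⁸ ≈ 2.5×10⁹ rad/s.

ω ≈ 2.5×10⁹ rad/s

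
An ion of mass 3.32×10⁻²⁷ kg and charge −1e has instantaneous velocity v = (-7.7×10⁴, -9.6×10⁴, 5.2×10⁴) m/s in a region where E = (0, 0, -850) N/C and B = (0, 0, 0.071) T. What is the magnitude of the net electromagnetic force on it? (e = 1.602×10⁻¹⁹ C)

|F| ≈ 1.41×10⁻¹⁵ N

v×B = (-6820, 5470, 0) N/C.
E + v×B = (-6820, 5470, -850) N/C.
F = q(E + v×B) = (−1.602×10⁻¹⁹ C)·(-6820, 5470, -850) = (1.09×10⁻¹⁵, -8.76×10⁻¹⁶, 1.36×10⁻¹⁶) N.
|F| = 1.41×10⁻¹⁵ N.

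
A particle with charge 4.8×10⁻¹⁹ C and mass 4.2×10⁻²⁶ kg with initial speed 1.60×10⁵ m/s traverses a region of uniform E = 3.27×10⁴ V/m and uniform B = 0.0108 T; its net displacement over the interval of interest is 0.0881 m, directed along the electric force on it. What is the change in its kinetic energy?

ΔKE ≈ 1.38×10⁻¹⁵ J

The magnetic force is always ⟂ v and does no work; only the electric force changes KE.
ΔKE = F_E · d = |q|E d = (4.8×10⁻¹⁹)(3.27×10⁴)(0.0881) ≈ 1.38×10⁻¹⁵ J.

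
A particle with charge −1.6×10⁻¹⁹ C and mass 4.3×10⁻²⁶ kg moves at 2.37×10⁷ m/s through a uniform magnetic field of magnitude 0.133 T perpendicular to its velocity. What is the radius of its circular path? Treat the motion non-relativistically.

r ≈ 47.9 m

The magnetic force provides the centripetal force: |q|vB = mv²/r.
r = mv/(|q|B) = (4.3×10⁻²⁶)(2.37×10⁷)/((1.6×10⁻¹⁹)(0.133)) ≈ 47.9 m.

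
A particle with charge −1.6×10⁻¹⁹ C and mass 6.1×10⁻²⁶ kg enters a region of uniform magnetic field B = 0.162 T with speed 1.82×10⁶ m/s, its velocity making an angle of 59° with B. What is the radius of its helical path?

r ≈ 3.67 m

v⊥ = v sinθ = 1.82×10⁶·sin59° ≈ 1.560×10⁶ m/s.
r = m v⊥/(|q|B) = (6.1×10⁻²⁶)(1.560×10⁶)/((1.6×10⁻¹⁹)(0.162)) ≈ 3.67 m.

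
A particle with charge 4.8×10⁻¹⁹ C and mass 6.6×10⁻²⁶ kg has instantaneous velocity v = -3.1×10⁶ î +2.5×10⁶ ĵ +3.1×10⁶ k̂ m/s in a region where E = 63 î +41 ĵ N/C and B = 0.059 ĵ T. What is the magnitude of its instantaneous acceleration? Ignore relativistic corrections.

v×B = (-1.83×10⁵, 0, -1.83×10⁵) N/C.
E + v×B = (-1.83×10⁵, 41.0, -1.83×10⁵) N/C.
F = q(E + v×B) = (4.8×10⁻¹⁹ C)·(-1.83×10⁵, 41.0, -1.83×10⁵) = (-8.78×10⁻¹⁴, 1.97×10⁻¹⁷, -8.78×10⁻¹⁴) N.
|a| = |F|/m = 1.241×10⁻¹³/6.6×10⁻²⁶ ≈ 1.88×10¹² m/s².

|a| ≈ 1.88×10¹² m/s²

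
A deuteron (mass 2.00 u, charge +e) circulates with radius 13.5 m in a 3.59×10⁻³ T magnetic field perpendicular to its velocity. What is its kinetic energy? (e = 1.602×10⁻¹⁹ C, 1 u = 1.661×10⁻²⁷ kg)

KE ≈ 5.66×10⁴ eV

v = |q|Br/m, then KE = ½mv² = (qBr)²/(2m).
v = (1.602×10⁻¹⁹)(3.59×10⁻³)(13.5)/3.322×10⁻²⁷ ≈ 2.337×10⁶ m/s.
KE = ½(3.322×10⁻²⁷)(2.337×10⁶)² ≈ 9.07×10⁻¹⁵ J = 5.66×10⁴ eV.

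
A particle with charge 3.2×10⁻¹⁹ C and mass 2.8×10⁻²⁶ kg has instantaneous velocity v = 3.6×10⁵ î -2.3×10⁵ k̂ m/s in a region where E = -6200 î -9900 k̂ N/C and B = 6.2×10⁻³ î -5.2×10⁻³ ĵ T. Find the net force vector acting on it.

F ≈ (-2.37×10⁻¹⁵, -4.56×10⁻¹⁶, -3.77×10⁻¹⁵) N

v×B = (-1200, -1430, -1870) N/C.
E + v×B = (-7400, -1430, -1.18×10⁴) N/C.
F = q(E + v×B) = (3.2×10⁻¹⁹ C)·(-7400, -1430, -1.18×10⁴) = (-2.37×10⁻¹⁵, -4.56×10⁻¹⁶, -3.77×10⁻¹⁵) N.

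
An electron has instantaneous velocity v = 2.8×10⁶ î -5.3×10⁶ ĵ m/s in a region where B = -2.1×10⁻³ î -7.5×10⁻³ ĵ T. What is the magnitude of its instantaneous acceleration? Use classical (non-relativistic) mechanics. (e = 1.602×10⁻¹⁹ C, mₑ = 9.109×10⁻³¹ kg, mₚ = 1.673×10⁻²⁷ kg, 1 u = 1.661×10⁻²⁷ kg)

|a| ≈ 5.65×10¹⁵ m/s²

v×B = (0, 0, -3.21×10⁴) N/C.
F = q v×B = (−1.602×10⁻¹⁹ C)·(0, 0, -3.21×10⁴) = (0, 0, 5.15×10⁻¹⁵) N.
|a| = |F|/m = 5.147×10⁻¹⁵/9.109×10⁻³¹ ≈ 5.65×10¹⁵ m/s².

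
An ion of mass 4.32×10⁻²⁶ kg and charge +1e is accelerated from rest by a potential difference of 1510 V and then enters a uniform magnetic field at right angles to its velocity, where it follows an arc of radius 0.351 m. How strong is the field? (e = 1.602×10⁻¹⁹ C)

B ≈ 0.0813 T

v = √(2|q|V/m) = √(2·1.602×10⁻¹⁹·1510/4.32×10⁻²⁶) ≈ 1.058×10⁵ m/s.
B = mv/(|q|r) = (4.32×10⁻²⁶)(1.058×10⁵)/((1.602×10⁻¹⁹)(0.351)) ≈ 0.0813 T.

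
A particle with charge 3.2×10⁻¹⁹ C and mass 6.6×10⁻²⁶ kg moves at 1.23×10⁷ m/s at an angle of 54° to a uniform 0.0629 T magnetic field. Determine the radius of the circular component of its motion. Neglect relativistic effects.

v⊥ = v sinθ = 1.23×10⁷·sin54° ≈ 9.951×10⁶ m/s.
r = m v⊥/(|q|B) = (6.6×10⁻²⁶)(9.951×10⁶)/((3.2×10⁻¹⁹)(0.0629)) ≈ 32.6 m.

r ≈ 32.6 m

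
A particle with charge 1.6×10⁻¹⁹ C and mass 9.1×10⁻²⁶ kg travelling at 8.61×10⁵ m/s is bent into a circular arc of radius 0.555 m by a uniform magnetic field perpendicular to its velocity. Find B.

B ≈ 0.882 T

From |q|vB = mv²/r, B = mv/(|q|r).
B = (9.1×10⁻²⁶)(8.61×10⁵)/((1.6×10⁻¹⁹)(0.555)) ≈ 0.882 T.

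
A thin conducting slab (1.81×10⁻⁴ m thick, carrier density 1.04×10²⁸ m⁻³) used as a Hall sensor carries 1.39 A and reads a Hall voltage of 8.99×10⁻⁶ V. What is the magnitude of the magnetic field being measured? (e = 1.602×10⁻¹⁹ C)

B ≈ 1.95 T

From V_H = IB/(n e t), B = V_H n e t / I.
B = (8.99×10⁻⁶)(1.04×10²⁸)(1.602×10⁻¹⁹)(1.81×10⁻⁴)/1.39 ≈ 1.95 T.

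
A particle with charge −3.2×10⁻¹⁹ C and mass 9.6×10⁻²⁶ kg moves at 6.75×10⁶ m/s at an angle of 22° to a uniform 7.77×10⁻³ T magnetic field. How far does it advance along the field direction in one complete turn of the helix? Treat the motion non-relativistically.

p ≈ 1520 m

v∥ = v cosθ = 6.75×10⁶·cos22° ≈ 6.258×10⁶ m/s.
T = 2πm/(|q|B) = 2π(9.6×10⁻²⁶)/((3.2×10⁻¹⁹)(7.77×10⁻³)) ≈ 2.426×10⁻⁴ s.
pitch = v∥ T = (6.258×10⁶)(2.426×10⁻⁴) ≈ 1520 m.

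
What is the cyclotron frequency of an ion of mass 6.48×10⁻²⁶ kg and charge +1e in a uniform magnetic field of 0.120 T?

f = |q|B/(2πm).
f = (1.602×10⁻¹⁹)(0.120)/(2π·6.48×10⁻²⁶) ≈ 4.72×10⁴ Hz.

f ≈ 4.72×10⁴ Hz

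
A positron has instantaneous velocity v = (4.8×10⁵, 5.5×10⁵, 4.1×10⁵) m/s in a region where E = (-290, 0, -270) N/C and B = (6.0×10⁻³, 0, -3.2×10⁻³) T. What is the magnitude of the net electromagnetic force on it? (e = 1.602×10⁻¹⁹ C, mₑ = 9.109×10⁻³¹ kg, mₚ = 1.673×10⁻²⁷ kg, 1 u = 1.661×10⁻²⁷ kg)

v×B = (-1760, 4000, -3300) N/C.
E + v×B = (-2050, 4000, -3570) N/C.
F = q(E + v×B) = (1.602×10⁻¹⁹ C)·(-2050, 4000, -3570) = (-3.28×10⁻¹⁶, 6.40×10⁻¹⁶, -5.72×10⁻¹⁶) N.
|F| = 9.19×10⁻¹⁶ N.

|F| ≈ 9.19×10⁻¹⁶ N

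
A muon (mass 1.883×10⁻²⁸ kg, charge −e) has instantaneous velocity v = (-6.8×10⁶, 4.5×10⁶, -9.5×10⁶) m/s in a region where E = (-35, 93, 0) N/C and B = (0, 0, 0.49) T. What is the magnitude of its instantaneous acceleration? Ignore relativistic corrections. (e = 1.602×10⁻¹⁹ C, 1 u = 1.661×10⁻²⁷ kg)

|a| ≈ 3.40×10¹⁵ m/s²

v×B = (2.20×10⁶, 3.33×10⁶, 0) N/C.
E + v×B = (2.20×10⁶, 3.33×10⁶, 0) N/C.
F = q(E + v×B) = (−1.602×10⁻¹⁹ C)·(2.20×10⁶, 3.33×10⁶, 0) = (-3.53×10⁻¹³, -5.34×10⁻¹³, 0) N.
|a| = |F|/m = 6.401×10⁻¹³/1.883×10⁻²⁸ ≈ 3.40×10¹⁵ m/s².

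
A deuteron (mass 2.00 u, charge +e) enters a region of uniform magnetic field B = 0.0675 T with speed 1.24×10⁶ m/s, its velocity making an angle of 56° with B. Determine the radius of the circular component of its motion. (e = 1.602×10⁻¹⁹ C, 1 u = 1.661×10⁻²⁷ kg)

v⊥ = v sinθ = 1.24×10⁶·sin56° ≈ 1.028×10⁶ m/s.
r = m v⊥/(|q|B) = (3.322×10⁻²⁷)(1.028×10⁶)/((1.602×10⁻¹⁹)(0.0675)) ≈ 0.316 m.

r ≈ 0.316 m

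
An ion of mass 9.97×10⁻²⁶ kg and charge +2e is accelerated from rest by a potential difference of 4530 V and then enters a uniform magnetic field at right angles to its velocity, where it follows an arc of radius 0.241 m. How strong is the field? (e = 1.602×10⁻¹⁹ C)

B ≈ 0.220 T

v = √(2|q|V/m) = √(2·3.204×10⁻¹⁹·4530/9.97×10⁻²⁶) ≈ 1.706×10⁵ m/s.
B = mv/(|q|r) = (9.97×10⁻²⁶)(1.706×10⁵)/((3.204×10⁻¹⁹)(0.241)) ≈ 0.220 T.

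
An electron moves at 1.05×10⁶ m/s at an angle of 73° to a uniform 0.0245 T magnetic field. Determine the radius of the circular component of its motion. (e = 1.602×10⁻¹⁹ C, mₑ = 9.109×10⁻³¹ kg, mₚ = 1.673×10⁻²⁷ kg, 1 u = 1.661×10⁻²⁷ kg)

v⊥ = v sinθ = 1.05×10⁶·sin73° ≈ 1.004×10⁶ m/s.
r = m v⊥/(|q|B) = (9.109×10⁻³¹)(1.004×10⁶)/((1.602×10⁻¹⁹)(0.0245)) ≈ 2.33×10⁻⁴ m.

r ≈ 2.33×10⁻⁴ m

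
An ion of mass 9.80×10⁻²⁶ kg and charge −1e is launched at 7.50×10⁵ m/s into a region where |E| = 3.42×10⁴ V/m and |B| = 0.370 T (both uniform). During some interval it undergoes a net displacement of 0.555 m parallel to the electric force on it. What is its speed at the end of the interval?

B does no work; ΔKE = |q|E d.
½mv_f² = ½mv₀² + |q|Ed = ½(9.80×10⁻²⁶)(7.50×10⁵)² + (1.602×10⁻¹⁹)(3.42×10⁴)(0.555) ≈ 2.756×10⁻¹⁴ J + 3.041×10⁻¹⁵ J ≈ 3.060×10⁻¹⁴ J.
v_f = √(2·3.060×10⁻¹⁴/9.80×10⁻²⁶) ≈ 7.90×10⁵ m/s.

v_f ≈ 7.90×10⁵ m/s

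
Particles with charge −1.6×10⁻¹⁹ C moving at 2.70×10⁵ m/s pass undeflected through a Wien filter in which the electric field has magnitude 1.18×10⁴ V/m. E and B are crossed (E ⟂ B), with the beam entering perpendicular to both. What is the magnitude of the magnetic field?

Balance of forces in the selector: qE = qvB ⇒ B = E/v.
B = 1.18×10⁴/2.70×10⁵ = 0.0437 T.

B = 0.0437 T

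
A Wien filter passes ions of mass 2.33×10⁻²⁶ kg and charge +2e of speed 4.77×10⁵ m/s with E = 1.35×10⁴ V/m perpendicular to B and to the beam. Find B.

Balance of forces in the selector: qE = qvB ⇒ B = E/v.
B = 1.35×10⁴/4.77×10⁵ = 0.0283 T.

B = 0.0283 T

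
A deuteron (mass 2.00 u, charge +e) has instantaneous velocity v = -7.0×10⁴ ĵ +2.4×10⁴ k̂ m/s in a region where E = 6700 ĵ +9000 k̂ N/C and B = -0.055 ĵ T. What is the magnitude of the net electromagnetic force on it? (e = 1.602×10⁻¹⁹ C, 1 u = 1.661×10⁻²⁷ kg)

v×B = (1320, 0, 0) N/C.
E + v×B = (1320, 6700, 9000) N/C.
F = q(E + v×B) = (1.602×10⁻¹⁹ C)·(1320, 6700, 9000) = (2.11×10⁻¹⁶, 1.07×10⁻¹⁵, 1.44×10⁻¹⁵) N.
|F| = 1.81×10⁻¹⁵ N.

|F| ≈ 1.81×10⁻¹⁵ N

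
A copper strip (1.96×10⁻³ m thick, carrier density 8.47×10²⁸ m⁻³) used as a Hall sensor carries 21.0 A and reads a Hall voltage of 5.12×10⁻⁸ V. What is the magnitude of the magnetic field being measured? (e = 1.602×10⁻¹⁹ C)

From V_H = IB/(n e t), B = V_H n e t / I.
B = (5.12×10⁻⁸)(8.47×10²⁸)(1.602×10⁻¹⁹)(1.96×10⁻³)/21.0 ≈ 0.0648 T.

B ≈ 0.0648 T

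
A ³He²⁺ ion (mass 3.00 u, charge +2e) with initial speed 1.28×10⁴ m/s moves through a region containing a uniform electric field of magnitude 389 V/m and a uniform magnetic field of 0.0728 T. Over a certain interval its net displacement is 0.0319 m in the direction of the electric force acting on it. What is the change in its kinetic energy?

ΔKE ≈ 3.98×10⁻¹⁸ J

The magnetic force is always ⟂ v and does no work; only the electric force changes KE.
ΔKE = F_E · d = |q|E d = (3.204×10⁻¹⁹)(389)(0.0319) ≈ 3.98×10⁻¹⁸ J.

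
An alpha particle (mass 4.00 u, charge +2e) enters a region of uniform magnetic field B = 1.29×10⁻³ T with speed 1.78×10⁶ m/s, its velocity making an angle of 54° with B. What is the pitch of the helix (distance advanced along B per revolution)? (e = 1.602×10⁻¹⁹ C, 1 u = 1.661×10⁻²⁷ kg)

p ≈ 106 m

v∥ = v cosθ = 1.78×10⁶·cos54° ≈ 1.046×10⁶ m/s.
T = 2πm/(|q|B) = 2π(6.644×10⁻²⁷)/((3.204×10⁻¹⁹)(1.29×10⁻³)) ≈ 1.010×10⁻⁴ s.
pitch = v∥ T = (1.046×10⁶)(1.010×10⁻⁴) ≈ 106 m.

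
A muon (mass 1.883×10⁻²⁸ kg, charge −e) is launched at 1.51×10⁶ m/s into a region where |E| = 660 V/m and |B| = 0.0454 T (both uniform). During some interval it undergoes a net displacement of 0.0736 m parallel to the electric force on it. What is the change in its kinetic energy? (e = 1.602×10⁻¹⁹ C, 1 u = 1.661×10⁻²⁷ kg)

The magnetic force is always ⟂ v and does no work; only the electric force changes KE.
ΔKE = F_E · d = |q|E d = (1.602×10⁻¹⁹)(660)(0.0736) ≈ 7.78×10⁻¹⁸ J.

ΔKE ≈ 7.78×10⁻¹⁸ J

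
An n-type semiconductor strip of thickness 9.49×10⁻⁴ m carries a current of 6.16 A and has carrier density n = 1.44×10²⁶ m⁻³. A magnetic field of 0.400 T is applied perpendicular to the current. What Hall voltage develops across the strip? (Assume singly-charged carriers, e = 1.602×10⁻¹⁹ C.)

V_H = IB/(n e t).
V_H = (6.16)(0.400)/((1.44×10²⁶)(1.602×10⁻¹⁹)(9.49×10⁻⁴)) ≈ 1.13×10⁻⁴ V.

V_H ≈ 1.13×10⁻⁴ V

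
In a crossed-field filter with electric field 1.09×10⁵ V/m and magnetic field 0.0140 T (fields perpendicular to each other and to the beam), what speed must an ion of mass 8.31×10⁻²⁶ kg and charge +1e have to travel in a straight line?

Zero net Lorentz force requires |qE| = |q v×B|, i.e. E = vB.
v = E/B = 1.09×10⁵/0.0140 = 7.79×10⁶ m/s.
The result is independent of the particle's charge and mass.

v = 7.79×10⁶ m/s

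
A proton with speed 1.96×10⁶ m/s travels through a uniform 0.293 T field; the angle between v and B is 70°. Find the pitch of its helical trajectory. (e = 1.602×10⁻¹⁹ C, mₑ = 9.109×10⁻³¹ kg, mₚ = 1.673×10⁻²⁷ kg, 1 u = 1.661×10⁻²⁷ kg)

p ≈ 0.150 m

v∥ = v cosθ = 1.96×10⁶·cos70° ≈ 6.704×10⁵ m/s.
T = 2πm/(|q|B) = 2π(1.673×10⁻²⁷)/((1.602×10⁻¹⁹)(0.293)) ≈ 2.239×10⁻⁷ s.
pitch = v∥ T = (6.704×10⁵)(2.239×10⁻⁷) ≈ 0.150 m.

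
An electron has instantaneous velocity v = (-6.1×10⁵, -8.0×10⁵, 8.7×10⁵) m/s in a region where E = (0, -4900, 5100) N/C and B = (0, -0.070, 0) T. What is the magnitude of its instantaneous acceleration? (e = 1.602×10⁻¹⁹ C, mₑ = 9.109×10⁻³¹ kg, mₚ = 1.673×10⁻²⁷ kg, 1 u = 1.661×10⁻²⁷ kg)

v×B = (6.09×10⁴, 0, 4.27×10⁴) N/C.
E + v×B = (6.09×10⁴, -4900, 4.78×10⁴) N/C.
F = q(E + v×B) = (−1.602×10⁻¹⁹ C)·(6.09×10⁴, -4900, 4.78×10⁴) = (-9.76×10⁻¹⁵, 7.85×10⁻¹⁶, -7.66×10⁻¹⁵) N.
|a| = |F|/m = 1.243×10⁻¹⁴/9.109×10⁻³¹ ≈ 1.36×10¹⁶ m/s².

|a| ≈ 1.36×10¹⁶ m/s²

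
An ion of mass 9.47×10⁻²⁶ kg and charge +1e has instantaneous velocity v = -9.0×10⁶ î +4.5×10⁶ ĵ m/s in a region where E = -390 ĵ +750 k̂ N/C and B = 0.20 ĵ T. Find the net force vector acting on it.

v×B = (0, 0, -1.80×10⁶) N/C.
E + v×B = (0, -390, -1.80×10⁶) N/C.
F = q(E + v×B) = (1.602×10⁻¹⁹ C)·(0, -390, -1.80×10⁶) = (0, -6.25×10⁻¹⁷, -2.88×10⁻¹³) N.

F ≈ (0, -6.25×10⁻¹⁷, -2.88×10⁻¹³) N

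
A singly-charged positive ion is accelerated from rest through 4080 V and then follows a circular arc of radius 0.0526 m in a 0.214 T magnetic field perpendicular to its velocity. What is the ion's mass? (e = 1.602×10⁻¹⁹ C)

Combine |q|V = ½mv² and r = mv/(|q|B): eliminate v to get m = qB²r²/(2V).
m = (1.602×10⁻¹⁹)(0.214)²(0.0526)²/(2·4080) ≈ 2.49×10⁻²⁷ kg.

m ≈ 2.49×10⁻²⁷ kg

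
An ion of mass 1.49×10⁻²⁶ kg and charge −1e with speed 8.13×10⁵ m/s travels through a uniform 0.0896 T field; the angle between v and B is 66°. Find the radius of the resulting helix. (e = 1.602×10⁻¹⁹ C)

r ≈ 0.771 m

v⊥ = v sinθ = 8.13×10⁵·sin66° ≈ 7.427×10⁵ m/s.
r = m v⊥/(|q|B) = (1.49×10⁻²⁶)(7.427×10⁵)/((1.602×10⁻¹⁹)(0.0896)) ≈ 0.771 m.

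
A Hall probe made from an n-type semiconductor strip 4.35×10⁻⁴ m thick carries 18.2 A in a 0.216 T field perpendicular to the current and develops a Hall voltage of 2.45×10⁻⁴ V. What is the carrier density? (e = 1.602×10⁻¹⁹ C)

n ≈ 2.30×10²⁶ m⁻³

From V_H = IB/(n e t), n = IB/(V_H e t).
n = (18.2)(0.216)/((2.45×10⁻⁴)(1.602×10⁻¹⁹)(4.35×10⁻⁴)) ≈ 2.30×10²⁶ m⁻³.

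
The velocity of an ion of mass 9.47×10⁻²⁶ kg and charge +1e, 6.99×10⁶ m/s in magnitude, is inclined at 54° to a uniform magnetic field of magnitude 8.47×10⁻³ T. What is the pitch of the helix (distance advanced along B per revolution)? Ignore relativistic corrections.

p ≈ 1800 m

v∥ = v cosθ = 6.99×10⁶·cos54° ≈ 4.109×10⁶ m/s.
T = 2πm/(|q|B) = 2π(9.47×10⁻²⁶)/((1.602×10⁻¹⁹)(8.47×10⁻³)) ≈ 4.385×10⁻⁴ s.
pitch = v∥ T = (4.109×10⁶)(4.385×10⁻⁴) ≈ 1800 m.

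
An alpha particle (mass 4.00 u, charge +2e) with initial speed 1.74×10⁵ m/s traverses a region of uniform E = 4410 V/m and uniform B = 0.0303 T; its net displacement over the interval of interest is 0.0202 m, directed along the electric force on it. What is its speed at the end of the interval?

B does no work; ΔKE = |q|E d.
½mv_f² = ½mv₀² + |q|Ed = ½(6.644×10⁻²⁷)(1.74×10⁵)² + (3.204×10⁻¹⁹)(4410)(0.0202) ≈ 1.006×10⁻¹⁶ J + 2.854×10⁻¹⁷ J ≈ 1.291×10⁻¹⁶ J.
v_f = √(2·1.291×10⁻¹⁶/6.644×10⁻²⁷) ≈ 1.97×10⁵ m/s.

v_f ≈ 1.97×10⁵ m/s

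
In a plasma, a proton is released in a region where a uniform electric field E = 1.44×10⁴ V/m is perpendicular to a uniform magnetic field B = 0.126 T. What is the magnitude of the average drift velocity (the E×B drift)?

v_d ≈ 1.14×10⁵ m/s

The E×B drift speed is v_d = E/B.
v_d = 1.44×10⁴/0.126 = 1.14×10⁵ m/s.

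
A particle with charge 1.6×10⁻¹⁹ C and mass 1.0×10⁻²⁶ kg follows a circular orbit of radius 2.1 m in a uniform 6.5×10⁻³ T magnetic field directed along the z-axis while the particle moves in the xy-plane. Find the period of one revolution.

The cyclotron period depends only on m, q, B: T = 2πm/(|q|B).
T = 2π(1.0×10⁻²⁶)/((1.6×10⁻¹⁹)(6.5×10⁻³)) ≈ 6.0×10⁻⁵ s.

T ≈ 6.0×10⁻⁵ s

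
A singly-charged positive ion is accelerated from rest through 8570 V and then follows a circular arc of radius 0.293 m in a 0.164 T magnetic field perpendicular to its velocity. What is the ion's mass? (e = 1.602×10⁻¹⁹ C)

m ≈ 2.16×10⁻²⁶ kg

Combine |q|V = ½mv² and r = mv/(|q|B): eliminate v to get m = qB²r²/(2V).
m = (1.602×10⁻¹⁹)(0.164)²(0.293)²/(2·8570) ≈ 2.16×10⁻²⁶ kg.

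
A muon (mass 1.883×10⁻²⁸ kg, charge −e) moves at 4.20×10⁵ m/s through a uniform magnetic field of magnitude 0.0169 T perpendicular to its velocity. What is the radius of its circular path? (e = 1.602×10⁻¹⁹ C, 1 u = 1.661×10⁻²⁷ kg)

The magnetic force provides the centripetal force: |q|vB = mv²/r.
r = mv/(|q|B) = (1.883×10⁻²⁸)(4.20×10⁵)/((1.602×10⁻¹⁹)(0.0169)) ≈ 0.0292 m.

r ≈ 0.0292 m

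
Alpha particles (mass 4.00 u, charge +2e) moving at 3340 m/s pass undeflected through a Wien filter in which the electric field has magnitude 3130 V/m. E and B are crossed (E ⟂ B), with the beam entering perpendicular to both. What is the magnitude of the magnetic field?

B = 0.937 T

Balance of forces in the selector: qE = qvB ⇒ B = E/v.
B = 3130/3340 = 0.937 T.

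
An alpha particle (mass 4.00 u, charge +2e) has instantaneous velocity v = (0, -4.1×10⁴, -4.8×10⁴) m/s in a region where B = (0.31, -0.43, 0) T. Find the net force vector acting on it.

v×B = (-2.06×10⁴, -1.49×10⁴, 1.27×10⁴) N/C.
F = q v×B = (3.204×10⁻¹⁹ C)·(-2.06×10⁴, -1.49×10⁴, 1.27×10⁴) = (-6.61×10⁻¹⁵, -4.77×10⁻¹⁵, 4.07×10⁻¹⁵) N.

F ≈ (-6.61×10⁻¹⁵, -4.77×10⁻¹⁵, 4.07×10⁻¹⁵) N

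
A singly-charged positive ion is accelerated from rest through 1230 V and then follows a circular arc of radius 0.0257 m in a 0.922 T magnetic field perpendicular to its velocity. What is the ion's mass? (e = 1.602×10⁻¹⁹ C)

m ≈ 3.66×10⁻²⁶ kg

Combine |q|V = ½mv² and r = mv/(|q|B): eliminate v to get m = qB²r²/(2V).
m = (1.602×10⁻¹⁹)(0.922)²(0.0257)²/(2·1230) ≈ 3.66×10⁻²⁶ kg.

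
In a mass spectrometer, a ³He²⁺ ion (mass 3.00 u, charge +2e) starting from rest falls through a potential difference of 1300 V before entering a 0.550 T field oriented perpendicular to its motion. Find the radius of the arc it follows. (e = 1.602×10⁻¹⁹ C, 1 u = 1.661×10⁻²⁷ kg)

Acceleration: |q|V = ½mv² ⇒ v = √(2|q|V/m) = √(2·3.204×10⁻¹⁹·1300/4.983×10⁻²⁷) ≈ 4.089×10⁵ m/s.
In the field: r = mv/(|q|B) = (4.983×10⁻²⁷)(4.089×10⁵)/((3.204×10⁻¹⁹)(0.550)) ≈ 0.0116 m.

r ≈ 0.0116 m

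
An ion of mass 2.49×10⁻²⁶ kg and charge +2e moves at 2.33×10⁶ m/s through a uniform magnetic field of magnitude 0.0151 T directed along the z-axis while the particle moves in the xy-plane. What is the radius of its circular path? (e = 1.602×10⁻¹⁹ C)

The magnetic force provides the centripetal force: |q|vB = mv²/r.
r = mv/(|q|B) = (2.49×10⁻²⁶)(2.33×10⁶)/((3.204×10⁻¹⁹)(0.0151)) ≈ 12.0 m.

r ≈ 12.0 m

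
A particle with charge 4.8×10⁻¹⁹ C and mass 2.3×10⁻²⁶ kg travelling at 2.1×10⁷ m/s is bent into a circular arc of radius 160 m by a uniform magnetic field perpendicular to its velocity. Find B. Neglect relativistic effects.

From |q|vB = mv²/r, B = mv/(|q|r).
B = (2.3×10⁻²⁶)(2.1×10⁷)/((4.8×10⁻¹⁹)(160)) ≈ 6.3×10⁻³ T.

B ≈ 6.3×10⁻³ T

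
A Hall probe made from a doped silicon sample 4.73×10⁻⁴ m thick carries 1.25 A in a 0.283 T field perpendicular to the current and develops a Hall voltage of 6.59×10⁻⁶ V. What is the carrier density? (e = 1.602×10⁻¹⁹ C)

n ≈ 7.08×10²⁶ m⁻³

From V_H = IB/(n e t), n = IB/(V_H e t).
n = (1.25)(0.283)/((6.59×10⁻⁶)(1.602×10⁻¹⁹)(4.73×10⁻⁴)) ≈ 7.08×10²⁶ m⁻³.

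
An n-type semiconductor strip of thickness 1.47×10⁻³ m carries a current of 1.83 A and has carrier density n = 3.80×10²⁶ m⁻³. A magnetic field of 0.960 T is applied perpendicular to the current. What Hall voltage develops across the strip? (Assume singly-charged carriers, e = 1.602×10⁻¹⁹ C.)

V_H = IB/(n e t).
V_H = (1.83)(0.960)/((3.80×10²⁶)(1.602×10⁻¹⁹)(1.47×10⁻³)) ≈ 1.96×10⁻⁵ V.

V_H ≈ 1.96×10⁻⁵ V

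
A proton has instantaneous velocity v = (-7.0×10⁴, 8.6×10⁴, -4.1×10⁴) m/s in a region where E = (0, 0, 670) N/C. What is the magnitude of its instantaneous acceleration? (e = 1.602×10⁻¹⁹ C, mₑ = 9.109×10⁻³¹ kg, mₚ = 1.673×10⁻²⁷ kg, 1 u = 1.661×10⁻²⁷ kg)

Only an electric field acts, so F = qE = (1.602×10⁻¹⁹ C)·(0, 0, 670) = (0, 0, 1.07×10⁻¹⁶) N.
|a| = |F|/m = 1.073×10⁻¹⁶/1.673×10⁻²⁷ ≈ 6.42×10¹⁰ m/s².

|a| ≈ 6.42×10¹⁰ m/s²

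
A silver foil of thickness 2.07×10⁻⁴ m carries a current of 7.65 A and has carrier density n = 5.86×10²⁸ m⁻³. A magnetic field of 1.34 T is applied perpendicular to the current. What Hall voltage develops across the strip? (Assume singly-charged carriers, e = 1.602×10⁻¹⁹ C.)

V_H ≈ 5.28×10⁻⁶ V

V_H = IB/(n e t).
V_H = (7.65)(1.34)/((5.86×10²⁸)(1.602×10⁻¹⁹)(2.07×10⁻⁴)) ≈ 5.28×10⁻⁶ V.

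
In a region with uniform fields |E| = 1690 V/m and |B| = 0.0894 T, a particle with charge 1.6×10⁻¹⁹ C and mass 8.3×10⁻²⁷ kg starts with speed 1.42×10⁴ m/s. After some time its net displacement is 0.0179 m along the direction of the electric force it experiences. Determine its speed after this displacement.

B does no work; ΔKE = |q|E d.
½mv_f² = ½mv₀² + |q|Ed = ½(8.3×10⁻²⁷)(1.42×10⁴)² + (1.6×10⁻¹⁹)(1690)(0.0179) ≈ 8.368×10⁻¹⁹ J + 4.840×10⁻¹⁸ J ≈ 5.677×10⁻¹⁸ J.
v_f = √(2·5.677×10⁻¹⁸/8.3×10⁻²⁷) ≈ 3.70×10⁴ m/s.

v_f ≈ 3.70×10⁴ m/s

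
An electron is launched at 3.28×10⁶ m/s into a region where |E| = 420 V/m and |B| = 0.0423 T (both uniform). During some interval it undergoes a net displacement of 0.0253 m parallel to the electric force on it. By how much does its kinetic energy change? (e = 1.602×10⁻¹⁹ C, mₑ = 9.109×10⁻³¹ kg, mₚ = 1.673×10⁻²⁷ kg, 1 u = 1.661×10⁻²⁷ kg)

The magnetic force is always ⟂ v and does no work; only the electric force changes KE.
ΔKE = F_E · d = |q|E d = (1.602×10⁻¹⁹)(420)(0.0253) ≈ 1.70×10⁻¹⁸ J.

ΔKE ≈ 1.70×10⁻¹⁸ J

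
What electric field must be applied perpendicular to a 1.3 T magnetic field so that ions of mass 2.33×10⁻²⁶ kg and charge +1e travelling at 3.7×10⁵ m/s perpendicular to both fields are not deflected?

For straight-line motion qE = qvB, so E = vB.
E = 3.7×10⁵ × 1.3 = 4.8×10⁵ V/m.

E = 4.8×10⁵ V/m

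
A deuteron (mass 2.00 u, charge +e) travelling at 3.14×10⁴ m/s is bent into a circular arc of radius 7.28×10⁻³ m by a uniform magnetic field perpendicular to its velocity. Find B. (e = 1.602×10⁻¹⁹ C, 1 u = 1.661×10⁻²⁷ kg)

B ≈ 0.0894 T

From |q|vB = mv²/r, B = mv/(|q|r).
B = (3.322×10⁻²⁷)(3.14×10⁴)/((1.602×10⁻¹⁹)(7.28×10⁻³)) ≈ 0.0894 T.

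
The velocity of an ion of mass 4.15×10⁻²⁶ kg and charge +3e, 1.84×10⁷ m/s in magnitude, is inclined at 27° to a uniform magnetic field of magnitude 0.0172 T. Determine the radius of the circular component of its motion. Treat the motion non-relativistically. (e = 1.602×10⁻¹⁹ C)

v⊥ = v sinθ = 1.84×10⁷·sin27° ≈ 8.353×10⁶ m/s.
r = m v⊥/(|q|B) = (4.15×10⁻²⁶)(8.353×10⁶)/((4.806×10⁻¹⁹)(0.0172)) ≈ 41.9 m.

r ≈ 41.9 m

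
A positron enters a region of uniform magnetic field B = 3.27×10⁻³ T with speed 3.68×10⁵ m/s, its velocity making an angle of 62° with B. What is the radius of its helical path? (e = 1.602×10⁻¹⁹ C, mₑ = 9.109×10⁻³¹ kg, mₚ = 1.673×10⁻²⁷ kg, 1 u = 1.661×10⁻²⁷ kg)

r ≈ 5.65×10⁻⁴ m

v⊥ = v sinθ = 3.68×10⁵·sin62° ≈ 3.249×10⁵ m/s.
r = m v⊥/(|q|B) = (9.109×10⁻³¹)(3.249×10⁵)/((1.602×10⁻¹⁹)(3.27×10⁻³)) ≈ 5.65×10⁻⁴ m.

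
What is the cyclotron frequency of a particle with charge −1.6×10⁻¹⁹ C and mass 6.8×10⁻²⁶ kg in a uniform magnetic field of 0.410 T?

f ≈ 1.54×10⁵ Hz

f = |q|B/(2πm).
f = (1.6×10⁻¹⁹)(0.410)/(2π·6.8×10⁻²⁶) ≈ 1.54×10⁵ Hz.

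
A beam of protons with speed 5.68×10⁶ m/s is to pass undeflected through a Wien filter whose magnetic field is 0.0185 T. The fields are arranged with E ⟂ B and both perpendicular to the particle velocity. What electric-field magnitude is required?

E = 1.05×10⁵ V/m

For straight-line motion qE = qvB, so E = vB.
E = 5.68×10⁶ × 0.0185 = 1.05×10⁵ V/m.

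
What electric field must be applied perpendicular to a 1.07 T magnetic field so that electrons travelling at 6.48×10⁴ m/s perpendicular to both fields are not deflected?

E = 6.93×10⁴ V/m

For straight-line motion qE = qvB, so E = vB.
E = 6.48×10⁴ × 1.07 = 6.93×10⁴ V/m.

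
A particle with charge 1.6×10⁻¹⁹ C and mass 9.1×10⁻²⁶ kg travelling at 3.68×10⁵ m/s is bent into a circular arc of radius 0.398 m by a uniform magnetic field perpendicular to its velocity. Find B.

B ≈ 0.526 T

From |q|vB = mv²/r, B = mv/(|q|r).
B = (9.1×10⁻²⁶)(3.68×10⁵)/((1.6×10⁻¹⁹)(0.398)) ≈ 0.526 T.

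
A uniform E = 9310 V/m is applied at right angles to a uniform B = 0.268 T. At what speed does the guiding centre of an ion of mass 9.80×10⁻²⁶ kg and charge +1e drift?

v_d ≈ 3.47×10⁴ m/s

The steady drift has the magnetic force balancing the electric force, so v_d = E/B.
v_d = 9310/0.268 = 3.47×10⁴ m/s.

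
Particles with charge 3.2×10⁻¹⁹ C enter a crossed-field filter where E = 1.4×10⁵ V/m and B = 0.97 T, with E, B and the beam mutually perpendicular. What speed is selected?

v = 1.4×10⁵ m/s

For undeflected motion the electric and magnetic forces balance: qE = qvB.
v = E/B = 1.4×10⁵/0.97 = 1.4×10⁵ m/s.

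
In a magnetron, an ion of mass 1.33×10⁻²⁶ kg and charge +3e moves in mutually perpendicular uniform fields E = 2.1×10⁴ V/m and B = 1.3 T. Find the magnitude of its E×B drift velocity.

v_d ≈ 1.6×10⁴ m/s

The steady drift has the magnetic force balancing the electric force, so v_d = E/B.
v_d = 2.1×10⁴/1.3 = 1.6×10⁴ m/s.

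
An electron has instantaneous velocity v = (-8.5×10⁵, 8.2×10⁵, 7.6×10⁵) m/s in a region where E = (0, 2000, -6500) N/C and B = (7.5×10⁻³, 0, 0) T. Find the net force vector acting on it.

v×B = (0, 5700, -6150) N/C.
E + v×B = (0, 7700, -1.26×10⁴) N/C.
F = q(E + v×B) = (−1.602×10⁻¹⁹ C)·(0, 7700, -1.26×10⁴) = (0, -1.23×10⁻¹⁵, 2.03×10⁻¹⁵) N.

F ≈ (0, -1.23×10⁻¹⁵, 2.03×10⁻¹⁵) N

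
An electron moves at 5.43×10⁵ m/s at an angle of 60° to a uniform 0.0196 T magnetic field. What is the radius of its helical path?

r ≈ 1.36×10⁻⁴ m

v⊥ = v sinθ = 5.43×10⁵·sin60° ≈ 4.703×10⁵ m/s.
r = m v⊥/(|q|B) = (9.109×10⁻³¹)(4.703×10⁵)/((1.602×10⁻¹⁹)(0.0196)) ≈ 1.36×10⁻⁴ m.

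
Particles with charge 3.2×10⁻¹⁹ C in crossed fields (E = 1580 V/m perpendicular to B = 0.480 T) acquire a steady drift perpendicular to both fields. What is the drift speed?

v_d ≈ 3290 m/s

The E×B drift speed is v_d = E/B.
v_d = 1580/0.480 = 3290 m/s.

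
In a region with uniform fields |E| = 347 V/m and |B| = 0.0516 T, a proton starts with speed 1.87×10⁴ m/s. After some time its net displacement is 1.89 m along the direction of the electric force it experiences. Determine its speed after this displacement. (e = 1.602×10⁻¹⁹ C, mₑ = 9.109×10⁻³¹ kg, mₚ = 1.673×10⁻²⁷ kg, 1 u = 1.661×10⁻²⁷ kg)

B does no work; ΔKE = |q|E d.
½mv_f² = ½mv₀² + |q|Ed = ½(1.673×10⁻²⁷)(1.87×10⁴)² + (1.602×10⁻¹⁹)(347)(1.89) ≈ 2.925×10⁻¹⁹ J + 1.051×10⁻¹⁶ J ≈ 1.054×10⁻¹⁶ J.
v_f = √(2·1.054×10⁻¹⁶/1.673×10⁻²⁷) ≈ 3.55×10⁵ m/s.

v_f ≈ 3.55×10⁵ m/s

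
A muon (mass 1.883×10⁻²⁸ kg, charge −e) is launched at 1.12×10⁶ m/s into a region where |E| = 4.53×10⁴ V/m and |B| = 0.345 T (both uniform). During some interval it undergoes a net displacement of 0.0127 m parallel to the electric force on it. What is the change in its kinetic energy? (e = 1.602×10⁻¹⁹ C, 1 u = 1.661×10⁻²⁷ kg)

The magnetic force is always ⟂ v and does no work; only the electric force changes KE.
ΔKE = F_E · d = |q|E d = (1.602×10⁻¹⁹)(4.53×10⁴)(0.0127) ≈ 9.22×10⁻¹⁷ J.

ΔKE ≈ 9.22×10⁻¹⁷ J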